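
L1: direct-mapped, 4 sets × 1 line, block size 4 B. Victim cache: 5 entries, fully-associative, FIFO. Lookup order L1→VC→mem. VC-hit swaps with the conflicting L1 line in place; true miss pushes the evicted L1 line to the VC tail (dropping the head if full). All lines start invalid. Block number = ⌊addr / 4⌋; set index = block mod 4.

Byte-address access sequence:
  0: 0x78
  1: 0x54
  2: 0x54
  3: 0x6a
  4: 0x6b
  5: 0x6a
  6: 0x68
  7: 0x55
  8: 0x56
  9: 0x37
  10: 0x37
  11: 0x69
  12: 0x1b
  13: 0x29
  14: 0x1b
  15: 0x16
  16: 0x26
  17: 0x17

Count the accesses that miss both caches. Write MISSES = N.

#0 0x78→b30/s2 MISS; vc=[]
#1 0x54→b21/s1 MISS; vc=[]
#2 0x54→b21/s1 L1-HIT; vc=[]
#3 0x6a→b26/s2 MISS; vc=[30]
#4 0x6b→b26/s2 L1-HIT; vc=[30]
#5 0x6a→b26/s2 L1-HIT; vc=[30]
#6 0x68→b26/s2 L1-HIT; vc=[30]
#7 0x55→b21/s1 L1-HIT; vc=[30]
#8 0x56→b21/s1 L1-HIT; vc=[30]
#9 0x37→b13/s1 MISS; vc=[30,21]
#10 0x37→b13/s1 L1-HIT; vc=[30,21]
#11 0x69→b26/s2 L1-HIT; vc=[30,21]
#12 0x1b→b6/s2 MISS; vc=[30,21,26]
#13 0x29→b10/s2 MISS; vc=[30,21,26,6]
#14 0x1b→b6/s2 VC-HIT; vc=[30,21,26,10]
#15 0x16→b5/s1 MISS; vc=[30,21,26,10,13]
#16 0x26→b9/s1 MISS; vc=[21,26,10,13,5]
#17 0x17→b5/s1 VC-HIT; vc=[21,26,10,13,9]

MISSES = 8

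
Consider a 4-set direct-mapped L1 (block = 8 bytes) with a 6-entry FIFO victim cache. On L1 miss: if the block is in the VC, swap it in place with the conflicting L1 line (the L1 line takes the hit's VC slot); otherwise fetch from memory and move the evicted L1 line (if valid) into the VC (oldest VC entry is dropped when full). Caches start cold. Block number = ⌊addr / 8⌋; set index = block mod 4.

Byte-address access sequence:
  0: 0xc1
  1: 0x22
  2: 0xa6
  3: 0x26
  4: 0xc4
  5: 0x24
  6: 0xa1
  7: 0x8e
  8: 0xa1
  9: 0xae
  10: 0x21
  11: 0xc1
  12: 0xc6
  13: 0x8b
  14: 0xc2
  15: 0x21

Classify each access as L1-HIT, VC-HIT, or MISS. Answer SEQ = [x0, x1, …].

SEQ = [MISS, MISS, MISS, VC-HIT, VC-HIT, VC-HIT, VC-HIT, MISS, L1-HIT, MISS, VC-HIT, VC-HIT, L1-HIT, VC-HIT, L1-HIT, VC-HIT]

0: 0xc1 (blk 24, set 0) → MISS  vc=[]
1: 0x22 (blk 4, set 0) → MISS  vc=[24]
2: 0xa6 (blk 20, set 0) → MISS  vc=[24, 4]
3: 0x26 (blk 4, set 0) → VC-HIT  vc=[24, 20]
4: 0xc4 (blk 24, set 0) → VC-HIT  vc=[4, 20]
5: 0x24 (blk 4, set 0) → VC-HIT  vc=[24, 20]
6: 0xa1 (blk 20, set 0) → VC-HIT  vc=[24, 4]
7: 0x8e (blk 17, set 1) → MISS  vc=[24, 4]
8: 0xa1 (blk 20, set 0) → L1-HIT  vc=[24, 4]
9: 0xae (blk 21, set 1) → MISS  vc=[24, 4, 17]
10: 0x21 (blk 4, set 0) → VC-HIT  vc=[24, 20, 17]
11: 0xc1 (blk 24, set 0) → VC-HIT  vc=[4, 20, 17]
12: 0xc6 (blk 24, set 0) → L1-HIT  vc=[4, 20, 17]
13: 0x8b (blk 17, set 1) → VC-HIT  vc=[4, 20, 21]
14: 0xc2 (blk 24, set 0) → L1-HIT  vc=[4, 20, 21]
15: 0x21 (blk 4, set 0) → VC-HIT  vc=[24, 20, 21]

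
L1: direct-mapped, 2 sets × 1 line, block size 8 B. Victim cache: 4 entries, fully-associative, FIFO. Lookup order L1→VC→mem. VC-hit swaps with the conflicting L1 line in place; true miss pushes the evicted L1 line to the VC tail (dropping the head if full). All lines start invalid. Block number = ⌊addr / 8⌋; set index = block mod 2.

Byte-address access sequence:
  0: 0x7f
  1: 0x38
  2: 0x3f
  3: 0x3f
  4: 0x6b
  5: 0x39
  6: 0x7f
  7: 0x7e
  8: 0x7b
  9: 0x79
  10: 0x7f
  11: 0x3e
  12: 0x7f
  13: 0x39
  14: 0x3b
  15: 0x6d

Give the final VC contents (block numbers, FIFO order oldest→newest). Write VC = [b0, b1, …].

0: 0x7f (blk 15, set 1) → MISS  vc=[]
1: 0x38 (blk 7, set 1) → MISS  vc=[15]
2: 0x3f (blk 7, set 1) → L1-HIT  vc=[15]
3: 0x3f (blk 7, set 1) → L1-HIT  vc=[15]
4: 0x6b (blk 13, set 1) → MISS  vc=[15, 7]
5: 0x39 (blk 7, set 1) → VC-HIT  vc=[15, 13]
6: 0x7f (blk 15, set 1) → VC-HIT  vc=[7, 13]
7: 0x7e (blk 15, set 1) → L1-HIT  vc=[7, 13]
8: 0x7b (blk 15, set 1) → L1-HIT  vc=[7, 13]
9: 0x79 (blk 15, set 1) → L1-HIT  vc=[7, 13]
10: 0x7f (blk 15, set 1) → L1-HIT  vc=[7, 13]
11: 0x3e (blk 7, set 1) → VC-HIT  vc=[15, 13]
12: 0x7f (blk 15, set 1) → VC-HIT  vc=[7, 13]
13: 0x39 (blk 7, set 1) → VC-HIT  vc=[15, 13]
14: 0x3b (blk 7, set 1) → L1-HIT  vc=[15, 13]
15: 0x6d (blk 13, set 1) → VC-HIT  vc=[15, 7]

VC = [15, 7]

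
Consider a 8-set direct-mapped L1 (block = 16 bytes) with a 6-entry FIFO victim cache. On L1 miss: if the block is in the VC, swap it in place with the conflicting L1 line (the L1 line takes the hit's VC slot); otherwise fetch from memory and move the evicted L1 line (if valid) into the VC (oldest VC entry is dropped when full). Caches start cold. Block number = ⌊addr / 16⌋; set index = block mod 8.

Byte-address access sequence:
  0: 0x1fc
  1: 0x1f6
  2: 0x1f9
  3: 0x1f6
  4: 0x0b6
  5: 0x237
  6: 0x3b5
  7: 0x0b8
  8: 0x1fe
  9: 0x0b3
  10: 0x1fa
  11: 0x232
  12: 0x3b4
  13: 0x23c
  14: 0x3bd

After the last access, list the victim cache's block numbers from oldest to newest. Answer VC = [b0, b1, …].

  [0] addr=0x1fc blk=31 s=7: MISS | VC []
  [1] addr=0x1f6 blk=31 s=7: L1-HIT | VC []
  [2] addr=0x1f9 blk=31 s=7: L1-HIT | VC []
  [3] addr=0x1f6 blk=31 s=7: L1-HIT | VC []
  [4] addr=0xb6 blk=11 s=3: MISS | VC []
  [5] addr=0x237 blk=35 s=3: MISS | VC [11]
  [6] addr=0x3b5 blk=59 s=3: MISS | VC [11, 35]
  [7] addr=0xb8 blk=11 s=3: VC-HIT | VC [59, 35]
  [8] addr=0x1fe blk=31 s=7: L1-HIT | VC [59, 35]
  [9] addr=0xb3 blk=11 s=3: L1-HIT | VC [59, 35]
  [10] addr=0x1fa blk=31 s=7: L1-HIT | VC [59, 35]
  [11] addr=0x232 blk=35 s=3: VC-HIT | VC [59, 11]
  [12] addr=0x3b4 blk=59 s=3: VC-HIT | VC [35, 11]
  [13] addr=0x23c blk=35 s=3: VC-HIT | VC [59, 11]
  [14] addr=0x3bd blk=59 s=3: VC-HIT | VC [35, 11]

VC = [35, 11]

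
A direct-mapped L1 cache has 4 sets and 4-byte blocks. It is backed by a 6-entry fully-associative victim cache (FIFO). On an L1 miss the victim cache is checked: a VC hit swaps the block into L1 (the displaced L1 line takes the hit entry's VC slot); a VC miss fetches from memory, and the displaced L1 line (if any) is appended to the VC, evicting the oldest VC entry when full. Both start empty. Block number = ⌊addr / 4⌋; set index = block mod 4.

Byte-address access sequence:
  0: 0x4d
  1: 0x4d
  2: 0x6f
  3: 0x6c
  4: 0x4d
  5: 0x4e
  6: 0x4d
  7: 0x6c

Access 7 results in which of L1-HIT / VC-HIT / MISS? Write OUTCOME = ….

  [0] addr=0x4d blk=19 s=3: MISS | VC []
  [1] addr=0x4d blk=19 s=3: L1-HIT | VC []
  [2] addr=0x6f blk=27 s=3: MISS | VC [19]
  [3] addr=0x6c blk=27 s=3: L1-HIT | VC [19]
  [4] addr=0x4d blk=19 s=3: VC-HIT | VC [27]
  [5] addr=0x4e blk=19 s=3: L1-HIT | VC [27]
  [6] addr=0x4d blk=19 s=3: L1-HIT | VC [27]
  [7] addr=0x6c blk=27 s=3: VC-HIT | VC [19]

OUTCOME = VC-HIT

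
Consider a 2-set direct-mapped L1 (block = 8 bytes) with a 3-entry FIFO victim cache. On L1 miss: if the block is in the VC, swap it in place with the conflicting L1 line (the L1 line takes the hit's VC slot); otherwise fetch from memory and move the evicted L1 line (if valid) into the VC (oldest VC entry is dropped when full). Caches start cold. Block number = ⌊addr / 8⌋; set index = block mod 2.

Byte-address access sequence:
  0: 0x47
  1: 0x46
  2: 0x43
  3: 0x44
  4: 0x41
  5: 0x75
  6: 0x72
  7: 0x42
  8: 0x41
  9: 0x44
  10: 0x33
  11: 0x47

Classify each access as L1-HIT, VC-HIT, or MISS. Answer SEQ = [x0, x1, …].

0: 0x47 (blk 8, set 0) → MISS  vc=[]
1: 0x46 (blk 8, set 0) → L1-HIT  vc=[]
2: 0x43 (blk 8, set 0) → L1-HIT  vc=[]
3: 0x44 (blk 8, set 0) → L1-HIT  vc=[]
4: 0x41 (blk 8, set 0) → L1-HIT  vc=[]
5: 0x75 (blk 14, set 0) → MISS  vc=[8]
6: 0x72 (blk 14, set 0) → L1-HIT  vc=[8]
7: 0x42 (blk 8, set 0) → VC-HIT  vc=[14]
8: 0x41 (blk 8, set 0) → L1-HIT  vc=[14]
9: 0x44 (blk 8, set 0) → L1-HIT  vc=[14]
10: 0x33 (blk 6, set 0) → MISS  vc=[14, 8]
11: 0x47 (blk 8, set 0) → VC-HIT  vc=[14, 6]

SEQ = [MISS, L1-HIT, L1-HIT, L1-HIT, L1-HIT, MISS, L1-HIT, VC-HIT, L1-HIT, L1-HIT, MISS, VC-HIT]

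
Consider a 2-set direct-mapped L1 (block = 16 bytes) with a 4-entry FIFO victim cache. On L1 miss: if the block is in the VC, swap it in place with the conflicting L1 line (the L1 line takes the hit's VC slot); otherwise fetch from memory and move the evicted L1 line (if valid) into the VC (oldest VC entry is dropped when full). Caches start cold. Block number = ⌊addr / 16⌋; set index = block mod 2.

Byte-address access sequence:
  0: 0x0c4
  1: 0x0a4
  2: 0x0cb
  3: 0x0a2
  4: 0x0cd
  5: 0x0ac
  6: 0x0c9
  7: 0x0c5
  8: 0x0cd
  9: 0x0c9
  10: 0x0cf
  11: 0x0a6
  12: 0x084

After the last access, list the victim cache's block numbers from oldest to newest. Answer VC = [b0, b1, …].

VC = [12, 10]

#0 0xc4→b12/s0 MISS; vc=[]
#1 0xa4→b10/s0 MISS; vc=[12]
#2 0xcb→b12/s0 VC-HIT; vc=[10]
#3 0xa2→b10/s0 VC-HIT; vc=[12]
#4 0xcd→b12/s0 VC-HIT; vc=[10]
#5 0xac→b10/s0 VC-HIT; vc=[12]
#6 0xc9→b12/s0 VC-HIT; vc=[10]
#7 0xc5→b12/s0 L1-HIT; vc=[10]
#8 0xcd→b12/s0 L1-HIT; vc=[10]
#9 0xc9→b12/s0 L1-HIT; vc=[10]
#10 0xcf→b12/s0 L1-HIT; vc=[10]
#11 0xa6→b10/s0 VC-HIT; vc=[12]
#12 0x84→b8/s0 MISS; vc=[12,10]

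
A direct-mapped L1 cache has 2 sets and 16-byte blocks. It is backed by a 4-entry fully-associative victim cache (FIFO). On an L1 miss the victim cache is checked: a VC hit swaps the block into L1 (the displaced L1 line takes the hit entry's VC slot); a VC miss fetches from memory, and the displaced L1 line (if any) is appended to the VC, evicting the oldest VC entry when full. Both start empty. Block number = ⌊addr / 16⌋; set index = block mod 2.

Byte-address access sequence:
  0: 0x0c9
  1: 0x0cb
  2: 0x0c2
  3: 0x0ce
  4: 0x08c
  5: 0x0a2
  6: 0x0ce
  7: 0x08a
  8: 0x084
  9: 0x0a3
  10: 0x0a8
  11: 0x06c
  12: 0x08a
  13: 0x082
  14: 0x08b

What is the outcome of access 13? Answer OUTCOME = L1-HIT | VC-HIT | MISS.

0: 0xc9 (blk 12, set 0) → MISS  vc=[]
1: 0xcb (blk 12, set 0) → L1-HIT  vc=[]
2: 0xc2 (blk 12, set 0) → L1-HIT  vc=[]
3: 0xce (blk 12, set 0) → L1-HIT  vc=[]
4: 0x8c (blk 8, set 0) → MISS  vc=[12]
5: 0xa2 (blk 10, set 0) → MISS  vc=[12, 8]
6: 0xce (blk 12, set 0) → VC-HIT  vc=[10, 8]
7: 0x8a (blk 8, set 0) → VC-HIT  vc=[10, 12]
8: 0x84 (blk 8, set 0) → L1-HIT  vc=[10, 12]
9: 0xa3 (blk 10, set 0) → VC-HIT  vc=[8, 12]
10: 0xa8 (blk 10, set 0) → L1-HIT  vc=[8, 12]
11: 0x6c (blk 6, set 0) → MISS  vc=[8, 12, 10]
12: 0x8a (blk 8, set 0) → VC-HIT  vc=[6, 12, 10]
13: 0x82 (blk 8, set 0) → L1-HIT  vc=[6, 12, 10]
14: 0x8b (blk 8, set 0) → L1-HIT  vc=[6, 12, 10]

OUTCOME = L1-HIT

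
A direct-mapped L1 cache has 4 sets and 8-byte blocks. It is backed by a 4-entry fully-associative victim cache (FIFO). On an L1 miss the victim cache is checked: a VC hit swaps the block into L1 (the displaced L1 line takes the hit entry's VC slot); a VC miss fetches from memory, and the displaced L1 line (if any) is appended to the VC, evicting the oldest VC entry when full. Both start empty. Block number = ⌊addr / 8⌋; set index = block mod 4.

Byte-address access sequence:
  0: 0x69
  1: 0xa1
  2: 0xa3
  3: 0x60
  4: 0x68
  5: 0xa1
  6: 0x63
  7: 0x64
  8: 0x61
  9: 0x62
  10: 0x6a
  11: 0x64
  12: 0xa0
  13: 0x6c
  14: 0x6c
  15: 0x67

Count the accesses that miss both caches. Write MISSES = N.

#0 0x69→b13/s1 MISS; vc=[]
#1 0xa1→b20/s0 MISS; vc=[]
#2 0xa3→b20/s0 L1-HIT; vc=[]
#3 0x60→b12/s0 MISS; vc=[20]
#4 0x68→b13/s1 L1-HIT; vc=[20]
#5 0xa1→b20/s0 VC-HIT; vc=[12]
#6 0x63→b12/s0 VC-HIT; vc=[20]
#7 0x64→b12/s0 L1-HIT; vc=[20]
#8 0x61→b12/s0 L1-HIT; vc=[20]
#9 0x62→b12/s0 L1-HIT; vc=[20]
#10 0x6a→b13/s1 L1-HIT; vc=[20]
#11 0x64→b12/s0 L1-HIT; vc=[20]
#12 0xa0→b20/s0 VC-HIT; vc=[12]
#13 0x6c→b13/s1 L1-HIT; vc=[12]
#14 0x6c→b13/s1 L1-HIT; vc=[12]
#15 0x67→b12/s0 VC-HIT; vc=[20]

MISSES = 3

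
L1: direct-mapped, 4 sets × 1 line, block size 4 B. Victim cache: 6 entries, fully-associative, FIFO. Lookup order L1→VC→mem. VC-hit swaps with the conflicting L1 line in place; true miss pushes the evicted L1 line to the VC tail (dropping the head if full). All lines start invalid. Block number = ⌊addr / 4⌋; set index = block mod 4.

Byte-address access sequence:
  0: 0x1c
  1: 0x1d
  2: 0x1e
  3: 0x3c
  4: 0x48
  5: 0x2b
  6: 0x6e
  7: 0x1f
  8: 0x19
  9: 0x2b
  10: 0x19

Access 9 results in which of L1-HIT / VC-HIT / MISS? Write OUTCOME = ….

  [0] addr=0x1c blk=7 s=3: MISS | VC []
  [1] addr=0x1d blk=7 s=3: L1-HIT | VC []
  [2] addr=0x1e blk=7 s=3: L1-HIT | VC []
  [3] addr=0x3c blk=15 s=3: MISS | VC [7]
  [4] addr=0x48 blk=18 s=2: MISS | VC [7]
  [5] addr=0x2b blk=10 s=2: MISS | VC [7, 18]
  [6] addr=0x6e blk=27 s=3: MISS | VC [7, 18, 15]
  [7] addr=0x1f blk=7 s=3: VC-HIT | VC [27, 18, 15]
  [8] addr=0x19 blk=6 s=2: MISS | VC [27, 18, 15, 10]
  [9] addr=0x2b blk=10 s=2: VC-HIT | VC [27, 18, 15, 6]
  [10] addr=0x19 blk=6 s=2: VC-HIT | VC [27, 18, 15, 10]

OUTCOME = VC-HIT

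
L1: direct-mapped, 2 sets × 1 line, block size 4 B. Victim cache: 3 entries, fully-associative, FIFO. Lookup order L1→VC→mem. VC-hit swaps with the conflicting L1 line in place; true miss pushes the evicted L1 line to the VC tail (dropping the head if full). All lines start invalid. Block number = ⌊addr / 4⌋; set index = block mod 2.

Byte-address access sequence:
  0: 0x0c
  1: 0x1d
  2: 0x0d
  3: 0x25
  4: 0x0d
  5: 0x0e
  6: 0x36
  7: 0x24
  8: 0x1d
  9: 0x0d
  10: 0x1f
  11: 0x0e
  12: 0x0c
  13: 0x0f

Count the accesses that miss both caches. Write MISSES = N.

#0 0xc→b3/s1 MISS; vc=[]
#1 0x1d→b7/s1 MISS; vc=[3]
#2 0xd→b3/s1 VC-HIT; vc=[7]
#3 0x25→b9/s1 MISS; vc=[7,3]
#4 0xd→b3/s1 VC-HIT; vc=[7,9]
#5 0xe→b3/s1 L1-HIT; vc=[7,9]
#6 0x36→b13/s1 MISS; vc=[7,9,3]
#7 0x24→b9/s1 VC-HIT; vc=[7,13,3]
#8 0x1d→b7/s1 VC-HIT; vc=[9,13,3]
#9 0xd→b3/s1 VC-HIT; vc=[9,13,7]
#10 0x1f→b7/s1 VC-HIT; vc=[9,13,3]
#11 0xe→b3/s1 VC-HIT; vc=[9,13,7]
#12 0xc→b3/s1 L1-HIT; vc=[9,13,7]
#13 0xf→b3/s1 L1-HIT; vc=[9,13,7]

MISSES = 4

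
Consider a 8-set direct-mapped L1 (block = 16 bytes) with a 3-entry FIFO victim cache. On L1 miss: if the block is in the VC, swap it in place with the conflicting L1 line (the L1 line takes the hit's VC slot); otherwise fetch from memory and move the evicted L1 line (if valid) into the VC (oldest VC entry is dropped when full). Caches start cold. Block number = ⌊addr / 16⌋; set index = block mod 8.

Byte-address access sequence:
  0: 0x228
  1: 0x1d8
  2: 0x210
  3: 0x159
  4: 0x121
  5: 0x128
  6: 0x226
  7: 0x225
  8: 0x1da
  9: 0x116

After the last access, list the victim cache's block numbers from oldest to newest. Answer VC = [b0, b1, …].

VC = [21, 18, 33]

#0 0x228→b34/s2 MISS; vc=[]
#1 0x1d8→b29/s5 MISS; vc=[]
#2 0x210→b33/s1 MISS; vc=[]
#3 0x159→b21/s5 MISS; vc=[29]
#4 0x121→b18/s2 MISS; vc=[29,34]
#5 0x128→b18/s2 L1-HIT; vc=[29,34]
#6 0x226→b34/s2 VC-HIT; vc=[29,18]
#7 0x225→b34/s2 L1-HIT; vc=[29,18]
#8 0x1da→b29/s5 VC-HIT; vc=[21,18]
#9 0x116→b17/s1 MISS; vc=[21,18,33]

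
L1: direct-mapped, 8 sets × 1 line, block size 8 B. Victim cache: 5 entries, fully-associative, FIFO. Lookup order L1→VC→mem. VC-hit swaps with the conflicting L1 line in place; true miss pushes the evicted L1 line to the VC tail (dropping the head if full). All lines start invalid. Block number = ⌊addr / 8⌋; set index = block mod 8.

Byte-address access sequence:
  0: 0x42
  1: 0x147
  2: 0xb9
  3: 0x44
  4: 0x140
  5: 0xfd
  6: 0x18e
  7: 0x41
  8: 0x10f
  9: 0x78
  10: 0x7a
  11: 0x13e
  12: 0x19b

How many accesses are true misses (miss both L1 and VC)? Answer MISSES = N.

0: 0x42 (blk 8, set 0) → MISS  vc=[]
1: 0x147 (blk 40, set 0) → MISS  vc=[8]
2: 0xb9 (blk 23, set 7) → MISS  vc=[8]
3: 0x44 (blk 8, set 0) → VC-HIT  vc=[40]
4: 0x140 (blk 40, set 0) → VC-HIT  vc=[8]
5: 0xfd (blk 31, set 7) → MISS  vc=[8, 23]
6: 0x18e (blk 49, set 1) → MISS  vc=[8, 23]
7: 0x41 (blk 8, set 0) → VC-HIT  vc=[40, 23]
8: 0x10f (blk 33, set 1) → MISS  vc=[40, 23, 49]
9: 0x78 (blk 15, set 7) → MISS  vc=[40, 23, 49, 31]
10: 0x7a (blk 15, set 7) → L1-HIT  vc=[40, 23, 49, 31]
11: 0x13e (blk 39, set 7) → MISS  vc=[40, 23, 49, 31, 15]
12: 0x19b (blk 51, set 3) → MISS  vc=[40, 23, 49, 31, 15]

MISSES = 9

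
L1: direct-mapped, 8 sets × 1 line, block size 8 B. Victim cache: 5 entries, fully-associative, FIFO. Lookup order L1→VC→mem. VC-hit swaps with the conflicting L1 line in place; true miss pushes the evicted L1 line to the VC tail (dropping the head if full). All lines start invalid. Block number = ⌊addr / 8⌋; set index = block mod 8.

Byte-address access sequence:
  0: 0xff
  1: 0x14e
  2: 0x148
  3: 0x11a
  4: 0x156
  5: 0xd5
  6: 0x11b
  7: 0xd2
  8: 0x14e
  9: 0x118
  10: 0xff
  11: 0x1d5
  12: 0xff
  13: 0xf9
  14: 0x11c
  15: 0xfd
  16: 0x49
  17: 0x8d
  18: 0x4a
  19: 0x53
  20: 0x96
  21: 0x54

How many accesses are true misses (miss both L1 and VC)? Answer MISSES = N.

MISSES = 10

#0 0xff→b31/s7 MISS; vc=[]
#1 0x14e→b41/s1 MISS; vc=[]
#2 0x148→b41/s1 L1-HIT; vc=[]
#3 0x11a→b35/s3 MISS; vc=[]
#4 0x156→b42/s2 MISS; vc=[]
#5 0xd5→b26/s2 MISS; vc=[42]
#6 0x11b→b35/s3 L1-HIT; vc=[42]
#7 0xd2→b26/s2 L1-HIT; vc=[42]
#8 0x14e→b41/s1 L1-HIT; vc=[42]
#9 0x118→b35/s3 L1-HIT; vc=[42]
#10 0xff→b31/s7 L1-HIT; vc=[42]
#11 0x1d5→b58/s2 MISS; vc=[42,26]
#12 0xff→b31/s7 L1-HIT; vc=[42,26]
#13 0xf9→b31/s7 L1-HIT; vc=[42,26]
#14 0x11c→b35/s3 L1-HIT; vc=[42,26]
#15 0xfd→b31/s7 L1-HIT; vc=[42,26]
#16 0x49→b9/s1 MISS; vc=[42,26,41]
#17 0x8d→b17/s1 MISS; vc=[42,26,41,9]
#18 0x4a→b9/s1 VC-HIT; vc=[42,26,41,17]
#19 0x53→b10/s2 MISS; vc=[42,26,41,17,58]
#20 0x96→b18/s2 MISS; vc=[26,41,17,58,10]
#21 0x54→b10/s2 VC-HIT; vc=[26,41,17,58,18]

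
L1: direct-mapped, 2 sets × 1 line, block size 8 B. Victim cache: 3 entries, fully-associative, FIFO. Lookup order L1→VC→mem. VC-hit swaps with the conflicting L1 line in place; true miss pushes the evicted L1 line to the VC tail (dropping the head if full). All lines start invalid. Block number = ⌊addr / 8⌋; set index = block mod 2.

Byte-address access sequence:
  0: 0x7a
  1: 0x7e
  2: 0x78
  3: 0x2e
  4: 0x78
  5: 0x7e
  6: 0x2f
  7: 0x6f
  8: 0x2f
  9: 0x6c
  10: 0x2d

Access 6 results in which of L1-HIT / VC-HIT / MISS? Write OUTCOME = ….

OUTCOME = VC-HIT

#0 0x7a→b15/s1 MISS; vc=[]
#1 0x7e→b15/s1 L1-HIT; vc=[]
#2 0x78→b15/s1 L1-HIT; vc=[]
#3 0x2e→b5/s1 MISS; vc=[15]
#4 0x78→b15/s1 VC-HIT; vc=[5]
#5 0x7e→b15/s1 L1-HIT; vc=[5]
#6 0x2f→b5/s1 VC-HIT; vc=[15]
#7 0x6f→b13/s1 MISS; vc=[15,5]
#8 0x2f→b5/s1 VC-HIT; vc=[15,13]
#9 0x6c→b13/s1 VC-HIT; vc=[15,5]
#10 0x2d→b5/s1 VC-HIT; vc=[15,13]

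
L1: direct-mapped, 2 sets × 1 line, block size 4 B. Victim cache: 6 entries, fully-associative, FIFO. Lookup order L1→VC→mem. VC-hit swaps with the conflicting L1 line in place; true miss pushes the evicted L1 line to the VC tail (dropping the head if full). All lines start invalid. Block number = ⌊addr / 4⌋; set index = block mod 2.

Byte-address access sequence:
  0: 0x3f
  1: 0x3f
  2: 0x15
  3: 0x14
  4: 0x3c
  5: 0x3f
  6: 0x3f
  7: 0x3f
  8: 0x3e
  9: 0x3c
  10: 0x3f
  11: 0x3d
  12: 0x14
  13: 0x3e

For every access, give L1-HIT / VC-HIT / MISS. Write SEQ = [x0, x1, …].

0: 0x3f (blk 15, set 1) → MISS  vc=[]
1: 0x3f (blk 15, set 1) → L1-HIT  vc=[]
2: 0x15 (blk 5, set 1) → MISS  vc=[15]
3: 0x14 (blk 5, set 1) → L1-HIT  vc=[15]
4: 0x3c (blk 15, set 1) → VC-HIT  vc=[5]
5: 0x3f (blk 15, set 1) → L1-HIT  vc=[5]
6: 0x3f (blk 15, set 1) → L1-HIT  vc=[5]
7: 0x3f (blk 15, set 1) → L1-HIT  vc=[5]
8: 0x3e (blk 15, set 1) → L1-HIT  vc=[5]
9: 0x3c (blk 15, set 1) → L1-HIT  vc=[5]
10: 0x3f (blk 15, set 1) → L1-HIT  vc=[5]
11: 0x3d (blk 15, set 1) → L1-HIT  vc=[5]
12: 0x14 (blk 5, set 1) → VC-HIT  vc=[15]
13: 0x3e (blk 15, set 1) → VC-HIT  vc=[5]

SEQ = [MISS, L1-HIT, MISS, L1-HIT, VC-HIT, L1-HIT, L1-HIT, L1-HIT, L1-HIT, L1-HIT, L1-HIT, L1-HIT, VC-HIT, VC-HIT]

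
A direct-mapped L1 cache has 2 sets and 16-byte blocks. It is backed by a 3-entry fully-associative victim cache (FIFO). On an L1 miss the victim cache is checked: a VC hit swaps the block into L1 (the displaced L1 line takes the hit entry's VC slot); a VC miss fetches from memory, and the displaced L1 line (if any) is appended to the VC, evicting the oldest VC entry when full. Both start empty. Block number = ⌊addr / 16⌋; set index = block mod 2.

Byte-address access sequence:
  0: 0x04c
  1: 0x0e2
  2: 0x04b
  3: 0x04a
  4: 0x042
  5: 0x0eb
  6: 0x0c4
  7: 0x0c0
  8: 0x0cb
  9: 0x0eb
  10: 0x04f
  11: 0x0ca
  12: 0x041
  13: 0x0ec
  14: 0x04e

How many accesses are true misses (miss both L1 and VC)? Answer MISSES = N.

MISSES = 3

0: 0x4c (blk 4, set 0) → MISS  vc=[]
1: 0xe2 (blk 14, set 0) → MISS  vc=[4]
2: 0x4b (blk 4, set 0) → VC-HIT  vc=[14]
3: 0x4a (blk 4, set 0) → L1-HIT  vc=[14]
4: 0x42 (blk 4, set 0) → L1-HIT  vc=[14]
5: 0xeb (blk 14, set 0) → VC-HIT  vc=[4]
6: 0xc4 (blk 12, set 0) → MISS  vc=[4, 14]
7: 0xc0 (blk 12, set 0) → L1-HIT  vc=[4, 14]
8: 0xcb (blk 12, set 0) → L1-HIT  vc=[4, 14]
9: 0xeb (blk 14, set 0) → VC-HIT  vc=[4, 12]
10: 0x4f (blk 4, set 0) → VC-HIT  vc=[14, 12]
11: 0xca (blk 12, set 0) → VC-HIT  vc=[14, 4]
12: 0x41 (blk 4, set 0) → VC-HIT  vc=[14, 12]
13: 0xec (blk 14, set 0) → VC-HIT  vc=[4, 12]
14: 0x4e (blk 4, set 0) → VC-HIT  vc=[14, 12]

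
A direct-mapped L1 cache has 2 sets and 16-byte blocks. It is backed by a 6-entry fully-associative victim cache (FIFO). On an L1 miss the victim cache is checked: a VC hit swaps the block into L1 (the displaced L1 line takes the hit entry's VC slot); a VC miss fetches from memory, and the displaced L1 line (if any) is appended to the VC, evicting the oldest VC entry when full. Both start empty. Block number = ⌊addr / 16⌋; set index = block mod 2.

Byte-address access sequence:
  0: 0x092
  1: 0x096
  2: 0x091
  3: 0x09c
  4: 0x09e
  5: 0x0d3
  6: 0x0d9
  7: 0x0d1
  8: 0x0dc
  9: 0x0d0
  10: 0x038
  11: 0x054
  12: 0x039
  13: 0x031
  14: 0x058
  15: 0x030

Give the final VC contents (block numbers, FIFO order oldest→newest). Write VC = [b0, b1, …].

0: 0x92 (blk 9, set 1) → MISS  vc=[]
1: 0x96 (blk 9, set 1) → L1-HIT  vc=[]
2: 0x91 (blk 9, set 1) → L1-HIT  vc=[]
3: 0x9c (blk 9, set 1) → L1-HIT  vc=[]
4: 0x9e (blk 9, set 1) → L1-HIT  vc=[]
5: 0xd3 (blk 13, set 1) → MISS  vc=[9]
6: 0xd9 (blk 13, set 1) → L1-HIT  vc=[9]
7: 0xd1 (blk 13, set 1) → L1-HIT  vc=[9]
8: 0xdc (blk 13, set 1) → L1-HIT  vc=[9]
9: 0xd0 (blk 13, set 1) → L1-HIT  vc=[9]
10: 0x38 (blk 3, set 1) → MISS  vc=[9, 13]
11: 0x54 (blk 5, set 1) → MISS  vc=[9, 13, 3]
12: 0x39 (blk 3, set 1) → VC-HIT  vc=[9, 13, 5]
13: 0x31 (blk 3, set 1) → L1-HIT  vc=[9, 13, 5]
14: 0x58 (blk 5, set 1) → VC-HIT  vc=[9, 13, 3]
15: 0x30 (blk 3, set 1) → VC-HIT  vc=[9, 13, 5]

VC = [9, 13, 5]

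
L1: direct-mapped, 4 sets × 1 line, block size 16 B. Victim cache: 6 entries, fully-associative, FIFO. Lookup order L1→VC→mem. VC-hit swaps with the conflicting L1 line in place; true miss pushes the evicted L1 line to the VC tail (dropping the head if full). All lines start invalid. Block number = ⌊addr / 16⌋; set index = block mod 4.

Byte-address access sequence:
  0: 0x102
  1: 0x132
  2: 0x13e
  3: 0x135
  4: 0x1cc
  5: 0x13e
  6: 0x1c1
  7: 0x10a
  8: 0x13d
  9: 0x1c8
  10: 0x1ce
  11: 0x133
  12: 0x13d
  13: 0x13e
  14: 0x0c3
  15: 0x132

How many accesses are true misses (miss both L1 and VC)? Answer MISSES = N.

MISSES = 4

  [0] addr=0x102 blk=16 s=0: MISS | VC []
  [1] addr=0x132 blk=19 s=3: MISS | VC []
  [2] addr=0x13e blk=19 s=3: L1-HIT | VC []
  [3] addr=0x135 blk=19 s=3: L1-HIT | VC []
  [4] addr=0x1cc blk=28 s=0: MISS | VC [16]
  [5] addr=0x13e blk=19 s=3: L1-HIT | VC [16]
  [6] addr=0x1c1 blk=28 s=0: L1-HIT | VC [16]
  [7] addr=0x10a blk=16 s=0: VC-HIT | VC [28]
  [8] addr=0x13d blk=19 s=3: L1-HIT | VC [28]
  [9] addr=0x1c8 blk=28 s=0: VC-HIT | VC [16]
  [10] addr=0x1ce blk=28 s=0: L1-HIT | VC [16]
  [11] addr=0x133 blk=19 s=3: L1-HIT | VC [16]
  [12] addr=0x13d blk=19 s=3: L1-HIT | VC [16]
  [13] addr=0x13e blk=19 s=3: L1-HIT | VC [16]
  [14] addr=0xc3 blk=12 s=0: MISS | VC [16, 28]
  [15] addr=0x132 blk=19 s=3: L1-HIT | VC [16, 28]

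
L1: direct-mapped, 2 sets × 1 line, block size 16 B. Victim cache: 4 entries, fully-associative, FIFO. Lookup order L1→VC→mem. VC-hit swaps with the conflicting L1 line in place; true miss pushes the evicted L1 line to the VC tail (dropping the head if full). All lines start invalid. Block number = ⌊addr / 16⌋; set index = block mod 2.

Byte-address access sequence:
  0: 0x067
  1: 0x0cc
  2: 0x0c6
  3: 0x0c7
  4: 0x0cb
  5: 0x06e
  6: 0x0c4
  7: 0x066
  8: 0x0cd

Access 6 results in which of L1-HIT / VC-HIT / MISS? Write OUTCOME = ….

OUTCOME = VC-HIT

  [0] addr=0x67 blk=6 s=0: MISS | VC []
  [1] addr=0xcc blk=12 s=0: MISS | VC [6]
  [2] addr=0xc6 blk=12 s=0: L1-HIT | VC [6]
  [3] addr=0xc7 blk=12 s=0: L1-HIT | VC [6]
  [4] addr=0xcb blk=12 s=0: L1-HIT | VC [6]
  [5] addr=0x6e blk=6 s=0: VC-HIT | VC [12]
  [6] addr=0xc4 blk=12 s=0: VC-HIT | VC [6]
  [7] addr=0x66 blk=6 s=0: VC-HIT | VC [12]
  [8] addr=0xcd blk=12 s=0: VC-HIT | VC [6]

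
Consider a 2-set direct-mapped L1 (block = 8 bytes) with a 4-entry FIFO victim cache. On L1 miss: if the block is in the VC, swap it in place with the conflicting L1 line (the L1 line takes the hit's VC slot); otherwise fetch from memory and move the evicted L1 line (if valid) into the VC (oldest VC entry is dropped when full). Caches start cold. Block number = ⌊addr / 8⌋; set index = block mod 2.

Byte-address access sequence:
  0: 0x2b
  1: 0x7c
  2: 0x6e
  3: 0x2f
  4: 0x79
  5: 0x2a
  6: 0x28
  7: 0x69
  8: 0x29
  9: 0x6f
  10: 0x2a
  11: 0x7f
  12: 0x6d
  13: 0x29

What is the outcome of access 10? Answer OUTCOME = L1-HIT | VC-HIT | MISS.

OUTCOME = VC-HIT

#0 0x2b→b5/s1 MISS; vc=[]
#1 0x7c→b15/s1 MISS; vc=[5]
#2 0x6e→b13/s1 MISS; vc=[5,15]
#3 0x2f→b5/s1 VC-HIT; vc=[13,15]
#4 0x79→b15/s1 VC-HIT; vc=[13,5]
#5 0x2a→b5/s1 VC-HIT; vc=[13,15]
#6 0x28→b5/s1 L1-HIT; vc=[13,15]
#7 0x69→b13/s1 VC-HIT; vc=[5,15]
#8 0x29→b5/s1 VC-HIT; vc=[13,15]
#9 0x6f→b13/s1 VC-HIT; vc=[5,15]
#10 0x2a→b5/s1 VC-HIT; vc=[13,15]
#11 0x7f→b15/s1 VC-HIT; vc=[13,5]
#12 0x6d→b13/s1 VC-HIT; vc=[15,5]
#13 0x29→b5/s1 VC-HIT; vc=[15,13]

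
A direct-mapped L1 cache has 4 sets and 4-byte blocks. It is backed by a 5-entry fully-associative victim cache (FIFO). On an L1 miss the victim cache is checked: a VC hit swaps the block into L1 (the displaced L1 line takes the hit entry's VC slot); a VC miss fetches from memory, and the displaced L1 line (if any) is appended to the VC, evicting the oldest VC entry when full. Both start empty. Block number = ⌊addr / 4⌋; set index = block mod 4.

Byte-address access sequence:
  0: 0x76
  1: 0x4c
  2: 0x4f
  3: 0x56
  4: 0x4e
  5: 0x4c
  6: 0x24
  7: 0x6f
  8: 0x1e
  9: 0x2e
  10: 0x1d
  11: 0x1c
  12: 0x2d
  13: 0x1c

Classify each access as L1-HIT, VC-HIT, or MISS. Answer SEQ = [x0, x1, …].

SEQ = [MISS, MISS, L1-HIT, MISS, L1-HIT, L1-HIT, MISS, MISS, MISS, MISS, VC-HIT, L1-HIT, VC-HIT, VC-HIT]

#0 0x76→b29/s1 MISS; vc=[]
#1 0x4c→b19/s3 MISS; vc=[]
#2 0x4f→b19/s3 L1-HIT; vc=[]
#3 0x56→b21/s1 MISS; vc=[29]
#4 0x4e→b19/s3 L1-HIT; vc=[29]
#5 0x4c→b19/s3 L1-HIT; vc=[29]
#6 0x24→b9/s1 MISS; vc=[29,21]
#7 0x6f→b27/s3 MISS; vc=[29,21,19]
#8 0x1e→b7/s3 MISS; vc=[29,21,19,27]
#9 0x2e→b11/s3 MISS; vc=[29,21,19,27,7]
#10 0x1d→b7/s3 VC-HIT; vc=[29,21,19,27,11]
#11 0x1c→b7/s3 L1-HIT; vc=[29,21,19,27,11]
#12 0x2d→b11/s3 VC-HIT; vc=[29,21,19,27,7]
#13 0x1c→b7/s3 VC-HIT; vc=[29,21,19,27,11]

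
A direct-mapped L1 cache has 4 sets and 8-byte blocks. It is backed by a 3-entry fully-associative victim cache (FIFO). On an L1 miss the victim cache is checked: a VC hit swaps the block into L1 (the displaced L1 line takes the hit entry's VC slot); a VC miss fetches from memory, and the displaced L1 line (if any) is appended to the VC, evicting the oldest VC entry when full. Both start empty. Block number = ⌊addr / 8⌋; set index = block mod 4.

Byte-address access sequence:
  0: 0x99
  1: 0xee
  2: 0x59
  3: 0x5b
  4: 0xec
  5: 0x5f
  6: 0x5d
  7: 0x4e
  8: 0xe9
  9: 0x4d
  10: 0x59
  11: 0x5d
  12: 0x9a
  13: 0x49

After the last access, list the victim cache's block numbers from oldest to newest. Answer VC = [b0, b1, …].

  [0] addr=0x99 blk=19 s=3: MISS | VC []
  [1] addr=0xee blk=29 s=1: MISS | VC []
  [2] addr=0x59 blk=11 s=3: MISS | VC [19]
  [3] addr=0x5b blk=11 s=3: L1-HIT | VC [19]
  [4] addr=0xec blk=29 s=1: L1-HIT | VC [19]
  [5] addr=0x5f blk=11 s=3: L1-HIT | VC [19]
  [6] addr=0x5d blk=11 s=3: L1-HIT | VC [19]
  [7] addr=0x4e blk=9 s=1: MISS | VC [19, 29]
  [8] addr=0xe9 blk=29 s=1: VC-HIT | VC [19, 9]
  [9] addr=0x4d blk=9 s=1: VC-HIT | VC [19, 29]
  [10] addr=0x59 blk=11 s=3: L1-HIT | VC [19, 29]
  [11] addr=0x5d blk=11 s=3: L1-HIT | VC [19, 29]
  [12] addr=0x9a blk=19 s=3: VC-HIT | VC [11, 29]
  [13] addr=0x49 blk=9 s=1: L1-HIT | VC [11, 29]

VC = [11, 29]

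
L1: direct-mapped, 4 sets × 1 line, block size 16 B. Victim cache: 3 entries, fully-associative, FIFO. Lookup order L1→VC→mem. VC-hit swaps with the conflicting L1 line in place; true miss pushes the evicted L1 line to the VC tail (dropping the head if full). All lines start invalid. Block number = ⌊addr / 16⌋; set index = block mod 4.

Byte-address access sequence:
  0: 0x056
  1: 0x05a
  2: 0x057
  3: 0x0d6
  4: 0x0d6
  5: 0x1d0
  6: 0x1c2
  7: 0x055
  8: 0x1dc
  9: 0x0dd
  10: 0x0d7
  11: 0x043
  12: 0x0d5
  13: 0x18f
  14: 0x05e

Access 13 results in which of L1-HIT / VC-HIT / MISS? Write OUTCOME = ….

OUTCOME = MISS

#0 0x56→b5/s1 MISS; vc=[]
#1 0x5a→b5/s1 L1-HIT; vc=[]
#2 0x57→b5/s1 L1-HIT; vc=[]
#3 0xd6→b13/s1 MISS; vc=[5]
#4 0xd6→b13/s1 L1-HIT; vc=[5]
#5 0x1d0→b29/s1 MISS; vc=[5,13]
#6 0x1c2→b28/s0 MISS; vc=[5,13]
#7 0x55→b5/s1 VC-HIT; vc=[29,13]
#8 0x1dc→b29/s1 VC-HIT; vc=[5,13]
#9 0xdd→b13/s1 VC-HIT; vc=[5,29]
#10 0xd7→b13/s1 L1-HIT; vc=[5,29]
#11 0x43→b4/s0 MISS; vc=[5,29,28]
#12 0xd5→b13/s1 L1-HIT; vc=[5,29,28]
#13 0x18f→b24/s0 MISS; vc=[29,28,4]
#14 0x5e→b5/s1 MISS; vc=[28,4,13]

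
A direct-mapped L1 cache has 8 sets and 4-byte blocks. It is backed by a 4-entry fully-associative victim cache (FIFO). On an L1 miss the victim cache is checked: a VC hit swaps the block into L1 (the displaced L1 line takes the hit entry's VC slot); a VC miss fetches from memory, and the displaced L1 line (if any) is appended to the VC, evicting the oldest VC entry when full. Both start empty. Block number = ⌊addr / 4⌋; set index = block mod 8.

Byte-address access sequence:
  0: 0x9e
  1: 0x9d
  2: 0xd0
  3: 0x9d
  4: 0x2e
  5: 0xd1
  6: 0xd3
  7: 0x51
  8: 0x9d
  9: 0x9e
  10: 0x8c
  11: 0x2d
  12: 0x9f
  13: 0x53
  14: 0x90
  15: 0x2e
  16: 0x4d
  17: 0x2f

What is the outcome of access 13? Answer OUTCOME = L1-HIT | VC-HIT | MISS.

0: 0x9e (blk 39, set 7) → MISS  vc=[]
1: 0x9d (blk 39, set 7) → L1-HIT  vc=[]
2: 0xd0 (blk 52, set 4) → MISS  vc=[]
3: 0x9d (blk 39, set 7) → L1-HIT  vc=[]
4: 0x2e (blk 11, set 3) → MISS  vc=[]
5: 0xd1 (blk 52, set 4) → L1-HIT  vc=[]
6: 0xd3 (blk 52, set 4) → L1-HIT  vc=[]
7: 0x51 (blk 20, set 4) → MISS  vc=[52]
8: 0x9d (blk 39, set 7) → L1-HIT  vc=[52]
9: 0x9e (blk 39, set 7) → L1-HIT  vc=[52]
10: 0x8c (blk 35, set 3) → MISS  vc=[52, 11]
11: 0x2d (blk 11, set 3) → VC-HIT  vc=[52, 35]
12: 0x9f (blk 39, set 7) → L1-HIT  vc=[52, 35]
13: 0x53 (blk 20, set 4) → L1-HIT  vc=[52, 35]
14: 0x90 (blk 36, set 4) → MISS  vc=[52, 35, 20]
15: 0x2e (blk 11, set 3) → L1-HIT  vc=[52, 35, 20]
16: 0x4d (blk 19, set 3) → MISS  vc=[52, 35, 20, 11]
17: 0x2f (blk 11, set 3) → VC-HIT  vc=[52, 35, 20, 19]

OUTCOME = L1-HIT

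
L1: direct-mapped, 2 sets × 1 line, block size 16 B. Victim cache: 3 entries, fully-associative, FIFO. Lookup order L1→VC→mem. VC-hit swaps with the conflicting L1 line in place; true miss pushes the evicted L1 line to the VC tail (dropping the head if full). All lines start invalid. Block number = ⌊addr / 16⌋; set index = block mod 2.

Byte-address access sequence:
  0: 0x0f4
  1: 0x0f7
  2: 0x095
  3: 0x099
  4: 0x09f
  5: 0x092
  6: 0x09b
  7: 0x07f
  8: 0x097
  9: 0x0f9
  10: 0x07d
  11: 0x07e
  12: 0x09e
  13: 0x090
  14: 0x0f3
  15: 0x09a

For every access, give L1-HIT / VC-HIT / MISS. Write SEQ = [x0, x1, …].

#0 0xf4→b15/s1 MISS; vc=[]
#1 0xf7→b15/s1 L1-HIT; vc=[]
#2 0x95→b9/s1 MISS; vc=[15]
#3 0x99→b9/s1 L1-HIT; vc=[15]
#4 0x9f→b9/s1 L1-HIT; vc=[15]
#5 0x92→b9/s1 L1-HIT; vc=[15]
#6 0x9b→b9/s1 L1-HIT; vc=[15]
#7 0x7f→b7/s1 MISS; vc=[15,9]
#8 0x97→b9/s1 VC-HIT; vc=[15,7]
#9 0xf9→b15/s1 VC-HIT; vc=[9,7]
#10 0x7d→b7/s1 VC-HIT; vc=[9,15]
#11 0x7e→b7/s1 L1-HIT; vc=[9,15]
#12 0x9e→b9/s1 VC-HIT; vc=[7,15]
#13 0x90→b9/s1 L1-HIT; vc=[7,15]
#14 0xf3→b15/s1 VC-HIT; vc=[7,9]
#15 0x9a→b9/s1 VC-HIT; vc=[7,15]

SEQ = [MISS, L1-HIT, MISS, L1-HIT, L1-HIT, L1-HIT, L1-HIT, MISS, VC-HIT, VC-HIT, VC-HIT, L1-HIT, VC-HIT, L1-HIT, VC-HIT, VC-HIT]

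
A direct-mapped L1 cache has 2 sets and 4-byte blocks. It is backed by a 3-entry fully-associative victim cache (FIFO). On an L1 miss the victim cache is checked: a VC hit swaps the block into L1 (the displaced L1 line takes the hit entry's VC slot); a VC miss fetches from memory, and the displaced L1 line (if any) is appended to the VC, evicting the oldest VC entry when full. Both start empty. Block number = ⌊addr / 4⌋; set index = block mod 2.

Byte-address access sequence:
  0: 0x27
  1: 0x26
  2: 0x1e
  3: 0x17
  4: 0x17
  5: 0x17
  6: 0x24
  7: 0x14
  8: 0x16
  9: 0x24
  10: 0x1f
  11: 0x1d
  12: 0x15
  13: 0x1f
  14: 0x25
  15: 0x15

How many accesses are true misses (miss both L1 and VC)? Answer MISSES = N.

  [0] addr=0x27 blk=9 s=1: MISS | VC []
  [1] addr=0x26 blk=9 s=1: L1-HIT | VC []
  [2] addr=0x1e blk=7 s=1: MISS | VC [9]
  [3] addr=0x17 blk=5 s=1: MISS | VC [9, 7]
  [4] addr=0x17 blk=5 s=1: L1-HIT | VC [9, 7]
  [5] addr=0x17 blk=5 s=1: L1-HIT | VC [9, 7]
  [6] addr=0x24 blk=9 s=1: VC-HIT | VC [5, 7]
  [7] addr=0x14 blk=5 s=1: VC-HIT | VC [9, 7]
  [8] addr=0x16 blk=5 s=1: L1-HIT | VC [9, 7]
  [9] addr=0x24 blk=9 s=1: VC-HIT | VC [5, 7]
  [10] addr=0x1f blk=7 s=1: VC-HIT | VC [5, 9]
  [11] addr=0x1d blk=7 s=1: L1-HIT | VC [5, 9]
  [12] addr=0x15 blk=5 s=1: VC-HIT | VC [7, 9]
  [13] addr=0x1f blk=7 s=1: VC-HIT | VC [5, 9]
  [14] addr=0x25 blk=9 s=1: VC-HIT | VC [5, 7]
  [15] addr=0x15 blk=5 s=1: VC-HIT | VC [9, 7]

MISSES = 3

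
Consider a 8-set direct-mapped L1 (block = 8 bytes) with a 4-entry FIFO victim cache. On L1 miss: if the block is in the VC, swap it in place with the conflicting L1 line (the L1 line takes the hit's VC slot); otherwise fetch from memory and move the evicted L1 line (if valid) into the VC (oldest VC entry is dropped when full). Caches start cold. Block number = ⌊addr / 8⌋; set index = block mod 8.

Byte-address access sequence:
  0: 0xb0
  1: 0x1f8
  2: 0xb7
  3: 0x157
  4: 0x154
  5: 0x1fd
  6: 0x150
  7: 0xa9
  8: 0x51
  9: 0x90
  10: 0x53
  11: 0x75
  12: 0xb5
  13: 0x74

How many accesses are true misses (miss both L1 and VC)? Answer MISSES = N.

#0 0xb0→b22/s6 MISS; vc=[]
#1 0x1f8→b63/s7 MISS; vc=[]
#2 0xb7→b22/s6 L1-HIT; vc=[]
#3 0x157→b42/s2 MISS; vc=[]
#4 0x154→b42/s2 L1-HIT; vc=[]
#5 0x1fd→b63/s7 L1-HIT; vc=[]
#6 0x150→b42/s2 L1-HIT; vc=[]
#7 0xa9→b21/s5 MISS; vc=[]
#8 0x51→b10/s2 MISS; vc=[42]
#9 0x90→b18/s2 MISS; vc=[42,10]
#10 0x53→b10/s2 VC-HIT; vc=[42,18]
#11 0x75→b14/s6 MISS; vc=[42,18,22]
#12 0xb5→b22/s6 VC-HIT; vc=[42,18,14]
#13 0x74→b14/s6 VC-HIT; vc=[42,18,22]

MISSES = 7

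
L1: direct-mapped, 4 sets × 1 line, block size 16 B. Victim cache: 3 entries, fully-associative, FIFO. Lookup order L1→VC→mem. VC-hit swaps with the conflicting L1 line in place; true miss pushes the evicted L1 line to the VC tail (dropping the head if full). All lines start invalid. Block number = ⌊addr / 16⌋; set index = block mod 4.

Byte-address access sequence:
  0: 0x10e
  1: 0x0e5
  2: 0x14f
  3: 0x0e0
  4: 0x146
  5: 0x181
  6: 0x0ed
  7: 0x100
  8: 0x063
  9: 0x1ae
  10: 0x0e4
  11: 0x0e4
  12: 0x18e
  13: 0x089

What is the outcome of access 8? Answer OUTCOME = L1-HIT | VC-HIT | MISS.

#0 0x10e→b16/s0 MISS; vc=[]
#1 0xe5→b14/s2 MISS; vc=[]
#2 0x14f→b20/s0 MISS; vc=[16]
#3 0xe0→b14/s2 L1-HIT; vc=[16]
#4 0x146→b20/s0 L1-HIT; vc=[16]
#5 0x181→b24/s0 MISS; vc=[16,20]
#6 0xed→b14/s2 L1-HIT; vc=[16,20]
#7 0x100→b16/s0 VC-HIT; vc=[24,20]
#8 0x63→b6/s2 MISS; vc=[24,20,14]
#9 0x1ae→b26/s2 MISS; vc=[20,14,6]
#10 0xe4→b14/s2 VC-HIT; vc=[20,26,6]
#11 0xe4→b14/s2 L1-HIT; vc=[20,26,6]
#12 0x18e→b24/s0 MISS; vc=[26,6,16]
#13 0x89→b8/s0 MISS; vc=[6,16,24]

OUTCOME = MISS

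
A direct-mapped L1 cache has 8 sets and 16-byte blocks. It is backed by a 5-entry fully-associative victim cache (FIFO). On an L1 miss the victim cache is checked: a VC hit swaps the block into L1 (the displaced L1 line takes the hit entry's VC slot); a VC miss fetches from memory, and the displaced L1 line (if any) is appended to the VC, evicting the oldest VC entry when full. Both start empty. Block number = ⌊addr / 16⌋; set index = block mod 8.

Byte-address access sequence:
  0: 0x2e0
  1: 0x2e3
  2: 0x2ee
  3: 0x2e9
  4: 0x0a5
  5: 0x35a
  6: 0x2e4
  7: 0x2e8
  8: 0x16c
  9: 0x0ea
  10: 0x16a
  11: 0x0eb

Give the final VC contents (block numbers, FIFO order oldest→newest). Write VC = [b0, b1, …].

#0 0x2e0→b46/s6 MISS; vc=[]
#1 0x2e3→b46/s6 L1-HIT; vc=[]
#2 0x2ee→b46/s6 L1-HIT; vc=[]
#3 0x2e9→b46/s6 L1-HIT; vc=[]
#4 0xa5→b10/s2 MISS; vc=[]
#5 0x35a→b53/s5 MISS; vc=[]
#6 0x2e4→b46/s6 L1-HIT; vc=[]
#7 0x2e8→b46/s6 L1-HIT; vc=[]
#8 0x16c→b22/s6 MISS; vc=[46]
#9 0xea→b14/s6 MISS; vc=[46,22]
#10 0x16a→b22/s6 VC-HIT; vc=[46,14]
#11 0xeb→b14/s6 VC-HIT; vc=[46,22]

VC = [46, 22]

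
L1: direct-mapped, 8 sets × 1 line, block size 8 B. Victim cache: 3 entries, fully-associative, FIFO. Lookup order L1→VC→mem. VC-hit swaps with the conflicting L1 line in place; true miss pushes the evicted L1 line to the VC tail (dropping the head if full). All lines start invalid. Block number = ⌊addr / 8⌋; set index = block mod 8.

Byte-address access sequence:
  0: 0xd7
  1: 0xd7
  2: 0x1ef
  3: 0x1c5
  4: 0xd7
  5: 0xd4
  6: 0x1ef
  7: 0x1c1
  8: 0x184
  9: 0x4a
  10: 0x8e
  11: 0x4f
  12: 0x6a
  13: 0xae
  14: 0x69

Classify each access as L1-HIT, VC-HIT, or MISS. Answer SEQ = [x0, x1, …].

SEQ = [MISS, L1-HIT, MISS, MISS, L1-HIT, L1-HIT, L1-HIT, L1-HIT, MISS, MISS, MISS, VC-HIT, MISS, MISS, VC-HIT]

0: 0xd7 (blk 26, set 2) → MISS  vc=[]
1: 0xd7 (blk 26, set 2) → L1-HIT  vc=[]
2: 0x1ef (blk 61, set 5) → MISS  vc=[]
3: 0x1c5 (blk 56, set 0) → MISS  vc=[]
4: 0xd7 (blk 26, set 2) → L1-HIT  vc=[]
5: 0xd4 (blk 26, set 2) → L1-HIT  vc=[]
6: 0x1ef (blk 61, set 5) → L1-HIT  vc=[]
7: 0x1c1 (blk 56, set 0) → L1-HIT  vc=[]
8: 0x184 (blk 48, set 0) → MISS  vc=[56]
9: 0x4a (blk 9, set 1) → MISS  vc=[56]
10: 0x8e (blk 17, set 1) → MISS  vc=[56, 9]
11: 0x4f (blk 9, set 1) → VC-HIT  vc=[56, 17]
12: 0x6a (blk 13, set 5) → MISS  vc=[56, 17, 61]
13: 0xae (blk 21, set 5) → MISS  vc=[17, 61, 13]
14: 0x69 (blk 13, set 5) → VC-HIT  vc=[17, 61, 21]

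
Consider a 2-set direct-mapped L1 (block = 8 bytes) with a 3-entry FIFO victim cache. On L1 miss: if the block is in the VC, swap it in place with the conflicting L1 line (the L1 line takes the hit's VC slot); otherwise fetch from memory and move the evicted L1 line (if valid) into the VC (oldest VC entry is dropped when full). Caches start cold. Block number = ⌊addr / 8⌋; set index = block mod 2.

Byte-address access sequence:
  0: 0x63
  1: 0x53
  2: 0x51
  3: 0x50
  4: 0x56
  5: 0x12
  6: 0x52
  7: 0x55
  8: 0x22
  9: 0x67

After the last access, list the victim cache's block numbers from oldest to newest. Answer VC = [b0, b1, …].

VC = [4, 2, 10]

#0 0x63→b12/s0 MISS; vc=[]
#1 0x53→b10/s0 MISS; vc=[12]
#2 0x51→b10/s0 L1-HIT; vc=[12]
#3 0x50→b10/s0 L1-HIT; vc=[12]
#4 0x56→b10/s0 L1-HIT; vc=[12]
#5 0x12→b2/s0 MISS; vc=[12,10]
#6 0x52→b10/s0 VC-HIT; vc=[12,2]
#7 0x55→b10/s0 L1-HIT; vc=[12,2]
#8 0x22→b4/s0 MISS; vc=[12,2,10]
#9 0x67→b12/s0 VC-HIT; vc=[4,2,10]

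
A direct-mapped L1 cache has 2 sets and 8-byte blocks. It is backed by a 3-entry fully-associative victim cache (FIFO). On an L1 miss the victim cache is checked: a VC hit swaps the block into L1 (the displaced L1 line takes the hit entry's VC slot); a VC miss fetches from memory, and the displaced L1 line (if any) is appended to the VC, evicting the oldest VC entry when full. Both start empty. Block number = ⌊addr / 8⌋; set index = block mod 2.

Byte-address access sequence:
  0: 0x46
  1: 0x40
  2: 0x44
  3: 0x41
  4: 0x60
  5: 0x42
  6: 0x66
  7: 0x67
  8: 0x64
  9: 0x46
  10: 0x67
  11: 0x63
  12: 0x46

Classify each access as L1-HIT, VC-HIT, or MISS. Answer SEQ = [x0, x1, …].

#0 0x46→b8/s0 MISS; vc=[]
#1 0x40→b8/s0 L1-HIT; vc=[]
#2 0x44→b8/s0 L1-HIT; vc=[]
#3 0x41→b8/s0 L1-HIT; vc=[]
#4 0x60→b12/s0 MISS; vc=[8]
#5 0x42→b8/s0 VC-HIT; vc=[12]
#6 0x66→b12/s0 VC-HIT; vc=[8]
#7 0x67→b12/s0 L1-HIT; vc=[8]
#8 0x64→b12/s0 L1-HIT; vc=[8]
#9 0x46→b8/s0 VC-HIT; vc=[12]
#10 0x67→b12/s0 VC-HIT; vc=[8]
#11 0x63→b12/s0 L1-HIT; vc=[8]
#12 0x46→b8/s0 VC-HIT; vc=[12]

SEQ = [MISS, L1-HIT, L1-HIT, L1-HIT, MISS, VC-HIT, VC-HIT, L1-HIT, L1-HIT, VC-HIT, VC-HIT, L1-HIT, VC-HIT]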